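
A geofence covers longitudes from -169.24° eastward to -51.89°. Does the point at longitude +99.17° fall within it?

Band width going east from -169.24° to -51.89°: ((-51.89 − -169.24) mod 360) = 117.35°.
Offset of +99.17° east of the west edge: ((99.17 − -169.24) mod 360) = 268.41°.
268.41° > 117.35° ⇒ outside.

No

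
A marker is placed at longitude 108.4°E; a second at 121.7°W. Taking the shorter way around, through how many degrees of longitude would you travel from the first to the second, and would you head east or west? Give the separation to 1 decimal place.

129.9° east

Raw difference: -121.7 − 108.4 = -230.1°.
Normalise into (−180°, 180°]: -230.1° + 360° = 129.9°.
Positive ⇒ the second point lies to the east; separation 129.9°.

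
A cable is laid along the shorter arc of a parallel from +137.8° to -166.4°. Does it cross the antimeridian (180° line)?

Naïve |-166.4 − 137.8| = 304.2° > 180°, so the shorter arc goes the other way round — across 180°.
Signed shortest Δλ = ((-166.4 − 137.8 + 180) mod 360) − 180 = 55.8°.
Going east by 55.8° from +137.8° passes through 180° before reaching -166.4°.

Yes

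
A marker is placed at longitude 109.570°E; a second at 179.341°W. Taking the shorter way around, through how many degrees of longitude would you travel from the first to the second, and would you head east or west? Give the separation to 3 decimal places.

71.089° east

Raw difference: -179.341 − 109.570 = -288.911°.
Normalise into (−180°, 180°]: -288.911° + 360° = 71.089°.
Positive ⇒ the second point lies to the east; separation 71.089°.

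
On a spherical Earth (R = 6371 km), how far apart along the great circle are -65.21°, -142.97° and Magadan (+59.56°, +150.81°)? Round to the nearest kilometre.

Δλ = 150.81 − -142.97 = 293.78°; wrapped into (−180°, 180°]: -66.22°.
Δφ = 59.56 − -65.21 = 124.77°.
a = sin²(Δφ/2) + cos φ₁ · cos φ₂ · sin²(Δλ/2) = 0.848528.
c = 2·atan2(√a, √(1−a)) = 2.34208 rad → d = 6371·c ≈ 14921.39 km.

14921 km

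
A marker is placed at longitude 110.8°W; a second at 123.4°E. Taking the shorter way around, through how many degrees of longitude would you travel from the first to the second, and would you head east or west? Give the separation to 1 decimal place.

Raw difference: 123.4 − -110.8 = 234.2°.
Normalise into (−180°, 180°]: 234.2° − 360° = -125.8°.
Negative ⇒ the second point lies to the west; separation 125.8°.

125.8° west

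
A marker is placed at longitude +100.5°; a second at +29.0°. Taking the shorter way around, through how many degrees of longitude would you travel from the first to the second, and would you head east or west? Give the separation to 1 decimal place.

71.5° west

Raw difference: 29.0 − 100.5 = -71.5°.
Normalise into (−180°, 180°]: -71.5° stays -71.5°.
Negative ⇒ the second point lies to the west; separation 71.5°.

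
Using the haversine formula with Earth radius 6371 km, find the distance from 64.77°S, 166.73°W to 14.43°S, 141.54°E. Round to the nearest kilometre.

Δλ = 141.54 − -166.73 = 308.27°; wrapped into (−180°, 180°]: -51.73°.
Δφ = -14.43 − -64.77 = 50.34°.
a = sin²(Δφ/2) + cos φ₁ · cos φ₂ · sin²(Δλ/2) = 0.259448.
c = 2·atan2(√a, √(1−a)) = 1.06888 rad → d = 6371·c ≈ 6809.86 km.

6810 km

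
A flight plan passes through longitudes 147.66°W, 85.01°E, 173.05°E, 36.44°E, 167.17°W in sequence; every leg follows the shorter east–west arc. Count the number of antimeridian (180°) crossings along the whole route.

Leg 1: -147.66° → +85.01°, shortest Δλ = -127.33° (west) — crosses 180°.
Leg 2: +85.01° → +173.05°, shortest Δλ = 88.04° (east) — does not cross 180°.
Leg 3: +173.05° → +36.44°, shortest Δλ = -136.61° (west) — does not cross 180°.
Leg 4: +36.44° → -167.17°, shortest Δλ = 156.39° (east) — crosses 180°.
Total crossings: 2.

2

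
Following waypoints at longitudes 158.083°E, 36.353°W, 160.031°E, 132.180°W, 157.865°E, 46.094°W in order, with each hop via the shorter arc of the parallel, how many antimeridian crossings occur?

5

Leg 1: +158.083° → -36.353°, shortest Δλ = 165.564° (east) — crosses 180°.
Leg 2: -36.353° → +160.031°, shortest Δλ = -163.616° (west) — crosses 180°.
Leg 3: +160.031° → -132.180°, shortest Δλ = 67.789° (east) — crosses 180°.
Leg 4: -132.180° → +157.865°, shortest Δλ = -69.955° (west) — crosses 180°.
Leg 5: +157.865° → -46.094°, shortest Δλ = 156.041° (east) — crosses 180°.
Total crossings: 5.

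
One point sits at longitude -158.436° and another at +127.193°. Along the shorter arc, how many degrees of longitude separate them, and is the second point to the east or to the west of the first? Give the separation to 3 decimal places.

Raw difference: 127.193 − -158.436 = 285.629°.
Normalise into (−180°, 180°]: 285.629° − 360° = -74.371°.
Negative ⇒ the second point lies to the west; separation 74.371°.

74.371° west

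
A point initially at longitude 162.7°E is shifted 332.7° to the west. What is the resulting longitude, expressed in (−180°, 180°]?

Start at +162.7°; shift −332.7° → -170.0°.
-170.0° already lies in (−180°, 180°].

170.0°W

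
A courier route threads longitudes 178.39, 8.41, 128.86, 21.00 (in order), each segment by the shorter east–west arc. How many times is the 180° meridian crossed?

Leg 1: +178.39° → +8.41°, shortest Δλ = -169.98° (west) — does not cross 180°.
Leg 2: +8.41° → +128.86°, shortest Δλ = 120.45° (east) — does not cross 180°.
Leg 3: +128.86° → +21.00°, shortest Δλ = -107.86° (west) — does not cross 180°.
Total crossings: 0.

0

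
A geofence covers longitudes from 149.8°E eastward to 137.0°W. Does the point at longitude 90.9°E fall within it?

Band width going east from +149.8° to -137.0°: ((-137.0 − 149.8) mod 360) = 73.2°.
Offset of +90.9° east of the west edge: ((90.9 − 149.8) mod 360) = 301.1°.
301.1° > 73.2° ⇒ outside.

No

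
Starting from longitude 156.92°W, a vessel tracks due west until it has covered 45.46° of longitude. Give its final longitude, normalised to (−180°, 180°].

157.62°E

Start at -156.92°; shift −45.46° → -202.38°.
-202.38° lies outside (−180°, 180°]; add 360° → +157.62°.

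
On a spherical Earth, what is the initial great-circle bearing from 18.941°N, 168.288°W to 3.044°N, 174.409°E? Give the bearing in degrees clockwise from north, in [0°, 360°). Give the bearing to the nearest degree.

229°

Δλ = 174.409 − -168.288 = 342.697°; wrapped into (−180°, 180°]: -17.303°.
θ = atan2( sin Δλ · cos φ₂ , cos φ₁ · sin φ₂ − sin φ₁ · cos φ₂ · cos Δλ )
  = atan2(-0.29701, -0.25924) = -131.116° → normalised to [0°, 360°): 228.884°.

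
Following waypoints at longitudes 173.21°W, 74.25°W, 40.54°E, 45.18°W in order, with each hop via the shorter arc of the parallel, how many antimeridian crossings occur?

Leg 1: -173.21° → -74.25°, shortest Δλ = 98.96° (east) — does not cross 180°.
Leg 2: -74.25° → +40.54°, shortest Δλ = 114.79° (east) — does not cross 180°.
Leg 3: +40.54° → -45.18°, shortest Δλ = -85.72° (west) — does not cross 180°.
Total crossings: 0.

0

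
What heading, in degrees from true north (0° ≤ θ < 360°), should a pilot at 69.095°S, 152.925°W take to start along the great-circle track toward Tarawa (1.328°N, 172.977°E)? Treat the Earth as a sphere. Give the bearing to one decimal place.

Δλ = 172.977 − -152.925 = 325.902°; wrapped into (−180°, 180°]: -34.098°.
θ = atan2( sin Δλ · cos φ₂ , cos φ₁ · sin φ₂ − sin φ₁ · cos φ₂ · cos Δλ )
  = atan2(-0.56046, 0.78163) = -35.642° → normalised to [0°, 360°): 324.358°.

324.4°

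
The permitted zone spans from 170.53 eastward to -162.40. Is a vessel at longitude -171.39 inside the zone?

Yes

Band width going east from +170.53° to -162.40°: ((-162.40 − 170.53) mod 360) = 27.07°.
Offset of -171.39° east of the west edge: ((-171.39 − 170.53) mod 360) = 18.08°.
18.08° ≤ 27.07° ⇒ inside.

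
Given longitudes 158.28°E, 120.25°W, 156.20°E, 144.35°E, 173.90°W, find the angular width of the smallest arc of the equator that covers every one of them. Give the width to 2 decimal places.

Sort the longitudes: -173.90°, -120.25°, +144.35°, +156.20°, +158.28°.
Eastward gaps between consecutive values (wrapping around): 53.65°, 264.60°, 11.85°, 2.08°, 27.82°.
Largest gap = 264.60° ⇒ minimal covering band is its complement: 360° − 264.60° = 95.40°.
Band runs from +144.35° eastward to -120.25°, crossing the antimeridian.

95.40°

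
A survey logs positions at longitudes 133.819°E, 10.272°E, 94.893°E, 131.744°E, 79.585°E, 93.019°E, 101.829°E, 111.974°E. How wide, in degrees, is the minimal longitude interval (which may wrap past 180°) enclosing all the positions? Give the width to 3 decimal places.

123.547°

Sort the longitudes: +10.272°, +79.585°, +93.019°, +94.893°, +101.829°, +111.974°, +131.744°, +133.819°.
Eastward gaps between consecutive values (wrapping around): 69.313°, 13.434°, 1.874°, 6.936°, 10.145°, 19.770°, 2.075°, 236.453°.
Largest gap = 236.453° ⇒ minimal covering band is its complement: 360° − 236.453° = 123.547°.
Band runs from +10.272° eastward to +133.819°.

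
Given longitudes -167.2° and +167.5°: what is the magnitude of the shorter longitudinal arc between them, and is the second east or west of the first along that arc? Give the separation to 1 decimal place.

25.3° west

Raw difference: 167.5 − -167.2 = 334.7°.
Normalise into (−180°, 180°]: 334.7° − 360° = -25.3°.
Negative ⇒ the second point lies to the west; separation 25.3°.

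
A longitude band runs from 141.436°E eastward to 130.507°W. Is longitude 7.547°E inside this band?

No

Band width going east from +141.436° to -130.507°: ((-130.507 − 141.436) mod 360) = 88.057°.
Offset of +7.547° east of the west edge: ((7.547 − 141.436) mod 360) = 226.111°.
226.111° > 88.057° ⇒ outside.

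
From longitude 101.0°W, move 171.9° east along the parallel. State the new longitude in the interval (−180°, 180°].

70.9°E

Start at -101.0°; shift +171.9° → +70.9°.
+70.9° already lies in (−180°, 180°].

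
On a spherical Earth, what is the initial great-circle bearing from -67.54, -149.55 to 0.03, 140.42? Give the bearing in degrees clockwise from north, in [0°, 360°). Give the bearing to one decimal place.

288.6°

Δλ = 140.42 − -149.55 = 289.97°; wrapped into (−180°, 180°]: -70.03°.
θ = atan2( sin Δλ · cos φ₂ , cos φ₁ · sin φ₂ − sin φ₁ · cos φ₂ · cos Δλ )
  = atan2(-0.93987, 0.31582) = -71.426° → normalised to [0°, 360°): 288.574°.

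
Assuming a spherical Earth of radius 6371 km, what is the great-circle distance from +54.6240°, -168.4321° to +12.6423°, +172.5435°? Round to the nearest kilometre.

4955 km

Δλ = 172.5435 − -168.4321 = 340.9756°; wrapped into (−180°, 180°]: -19.0244°.
Δφ = 12.6423 − 54.6240 = -41.9817°.
a = sin²(Δφ/2) + cos φ₁ · cos φ₂ · sin²(Δλ/2) = 0.143748.
c = 2·atan2(√a, √(1−a)) = 0.77774 rad → d = 6371·c ≈ 4954.96 km.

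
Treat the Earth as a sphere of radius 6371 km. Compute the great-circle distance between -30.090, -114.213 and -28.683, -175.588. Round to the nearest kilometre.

5874 km

Δλ = -175.588 − -114.213 = -61.375°.
Δφ = -28.683 − -30.090 = 1.407°.
a = sin²(Δφ/2) + cos φ₁ · cos φ₂ · sin²(Δλ/2) = 0.197859.
c = 2·atan2(√a, √(1−a)) = 0.92193 rad → d = 6371·c ≈ 5873.62 km.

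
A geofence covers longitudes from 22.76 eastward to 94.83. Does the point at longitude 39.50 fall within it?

Band width going east from +22.76° to +94.83°: ((94.83 − 22.76) mod 360) = 72.07°.
Offset of +39.50° east of the west edge: ((39.50 − 22.76) mod 360) = 16.74°.
16.74° ≤ 72.07° ⇒ inside.

Yes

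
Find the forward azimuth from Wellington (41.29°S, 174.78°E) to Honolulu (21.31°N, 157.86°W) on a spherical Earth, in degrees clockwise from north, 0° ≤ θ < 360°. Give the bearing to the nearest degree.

Δλ = -157.86 − 174.78 = -332.64°; wrapped into (−180°, 180°]: 27.36°.
θ = atan2( sin Δλ · cos φ₂ , cos φ₁ · sin φ₂ − sin φ₁ · cos φ₂ · cos Δλ )
  = atan2(0.42816, 0.81905) = 27.598° → normalised to [0°, 360°): 27.598°.

28°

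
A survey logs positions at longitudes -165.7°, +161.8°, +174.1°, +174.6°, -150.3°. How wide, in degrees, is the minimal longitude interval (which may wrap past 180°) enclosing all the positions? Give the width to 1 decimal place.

Sort the longitudes: -165.7°, -150.3°, +161.8°, +174.1°, +174.6°.
Eastward gaps between consecutive values (wrapping around): 15.4°, 312.1°, 12.3°, 0.5°, 19.7°.
Largest gap = 312.1° ⇒ minimal covering band is its complement: 360° − 312.1° = 47.9°.
Band runs from +161.8° eastward to -150.3°, crossing the antimeridian.

47.9°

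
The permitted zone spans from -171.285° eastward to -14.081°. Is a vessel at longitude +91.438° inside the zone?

Band width going east from -171.285° to -14.081°: ((-14.081 − -171.285) mod 360) = 157.204°.
Offset of +91.438° east of the west edge: ((91.438 − -171.285) mod 360) = 262.723°.
262.723° > 157.204° ⇒ outside.

No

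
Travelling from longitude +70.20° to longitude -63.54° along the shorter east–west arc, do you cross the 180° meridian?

Signed shortest Δλ = ((-63.54 − 70.20 + 180) mod 360) − 180 = -133.74°.
Going west by 133.74° from +70.20° reaches -63.54° without touching 180°.

No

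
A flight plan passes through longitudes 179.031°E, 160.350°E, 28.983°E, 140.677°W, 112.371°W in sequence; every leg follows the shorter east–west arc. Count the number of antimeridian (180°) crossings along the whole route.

0

Leg 1: +179.031° → +160.350°, shortest Δλ = -18.681° (west) — does not cross 180°.
Leg 2: +160.350° → +28.983°, shortest Δλ = -131.367° (west) — does not cross 180°.
Leg 3: +28.983° → -140.677°, shortest Δλ = -169.66° (west) — does not cross 180°.
Leg 4: -140.677° → -112.371°, shortest Δλ = 28.306° (east) — does not cross 180°.
Total crossings: 0.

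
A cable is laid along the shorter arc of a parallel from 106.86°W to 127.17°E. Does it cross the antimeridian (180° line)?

Naïve |127.17 − -106.86| = 234.03° > 180°, so the shorter arc goes the other way round — across 180°.
Signed shortest Δλ = ((127.17 − -106.86 + 180) mod 360) − 180 = -125.97°.
Going west by 125.97° from -106.86° passes through 180° before reaching +127.17°.

Yes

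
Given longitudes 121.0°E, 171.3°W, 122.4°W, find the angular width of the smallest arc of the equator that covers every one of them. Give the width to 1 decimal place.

116.6°

Sort the longitudes: -171.3°, -122.4°, +121.0°.
Eastward gaps between consecutive values (wrapping around): 48.9°, 243.4°, 67.7°.
Largest gap = 243.4° ⇒ minimal covering band is its complement: 360° − 243.4° = 116.6°.
Band runs from +121.0° eastward to -122.4°, crossing the antimeridian.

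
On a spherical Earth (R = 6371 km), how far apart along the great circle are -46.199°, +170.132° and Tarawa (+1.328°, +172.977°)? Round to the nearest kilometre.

5292 km

Δλ = 172.977 − 170.132 = 2.845°.
Δφ = 1.328 − -46.199 = 47.527°.
a = sin²(Δφ/2) + cos φ₁ · cos φ₂ · sin²(Δλ/2) = 0.162805.
c = 2·atan2(√a, √(1−a)) = 0.83066 rad → d = 6371·c ≈ 5292.12 km.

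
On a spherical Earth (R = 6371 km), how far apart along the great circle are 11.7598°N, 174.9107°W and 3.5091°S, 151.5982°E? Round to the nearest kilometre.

Δλ = 151.5982 − -174.9107 = 326.5089°; wrapped into (−180°, 180°]: -33.4911°.
Δφ = -3.5091 − 11.7598 = -15.2689°.
a = sin²(Δφ/2) + cos φ₁ · cos φ₂ · sin²(Δλ/2) = 0.098769.
c = 2·atan2(√a, √(1−a)) = 0.63939 rad → d = 6371·c ≈ 4073.54 km.

4074 km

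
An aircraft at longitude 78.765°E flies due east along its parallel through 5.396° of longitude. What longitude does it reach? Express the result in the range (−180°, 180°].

Start at +78.765°; shift +5.396° → +84.161°.
+84.161° already lies in (−180°, 180°].

84.161°E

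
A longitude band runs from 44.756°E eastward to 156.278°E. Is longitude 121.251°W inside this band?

No

Band width going east from +44.756° to +156.278°: ((156.278 − 44.756) mod 360) = 111.522°.
Offset of -121.251° east of the west edge: ((-121.251 − 44.756) mod 360) = 193.993°.
193.993° > 111.522° ⇒ outside.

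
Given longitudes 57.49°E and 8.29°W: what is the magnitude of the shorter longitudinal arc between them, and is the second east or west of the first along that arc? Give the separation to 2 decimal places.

65.78° west

Raw difference: -8.29 − 57.49 = -65.78°.
Normalise into (−180°, 180°]: -65.78° stays -65.78°.
Negative ⇒ the second point lies to the west; separation 65.78°.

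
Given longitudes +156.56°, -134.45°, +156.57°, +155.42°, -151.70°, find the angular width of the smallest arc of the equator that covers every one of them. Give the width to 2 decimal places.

Sort the longitudes: -151.70°, -134.45°, +155.42°, +156.56°, +156.57°.
Eastward gaps between consecutive values (wrapping around): 17.25°, 289.87°, 1.14°, 0.01°, 51.73°.
Largest gap = 289.87° ⇒ minimal covering band is its complement: 360° − 289.87° = 70.13°.
Band runs from +155.42° eastward to -134.45°, crossing the antimeridian.

70.13°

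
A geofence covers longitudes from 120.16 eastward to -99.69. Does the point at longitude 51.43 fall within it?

No

Band width going east from +120.16° to -99.69°: ((-99.69 − 120.16) mod 360) = 140.15°.
Offset of +51.43° east of the west edge: ((51.43 − 120.16) mod 360) = 291.27°.
291.27° > 140.15° ⇒ outside.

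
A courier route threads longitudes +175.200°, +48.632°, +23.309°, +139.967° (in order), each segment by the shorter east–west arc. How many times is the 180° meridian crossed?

Leg 1: +175.200° → +48.632°, shortest Δλ = -126.568° (west) — does not cross 180°.
Leg 2: +48.632° → +23.309°, shortest Δλ = -25.323° (west) — does not cross 180°.
Leg 3: +23.309° → +139.967°, shortest Δλ = 116.658° (east) — does not cross 180°.
Total crossings: 0.

0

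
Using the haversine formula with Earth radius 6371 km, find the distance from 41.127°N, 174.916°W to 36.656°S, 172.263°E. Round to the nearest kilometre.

8747 km

Δλ = 172.263 − -174.916 = 347.179°; wrapped into (−180°, 180°]: -12.821°.
Δφ = -36.656 − 41.127 = -77.783°.
a = sin²(Δφ/2) + cos φ₁ · cos φ₂ · sin²(Δλ/2) = 0.401726.
c = 2·atan2(√a, √(1−a)) = 1.37296 rad → d = 6371·c ≈ 8747.13 km.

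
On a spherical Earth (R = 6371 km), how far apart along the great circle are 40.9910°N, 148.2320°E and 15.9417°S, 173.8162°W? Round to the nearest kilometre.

Δλ = -173.8162 − 148.2320 = -322.0482°; wrapped into (−180°, 180°]: 37.9518°.
Δφ = -15.9417 − 40.9910 = -56.9327°.
a = sin²(Δφ/2) + cos φ₁ · cos φ₂ · sin²(Δλ/2) = 0.303929.
c = 2·atan2(√a, √(1−a)) = 1.16784 rad → d = 6371·c ≈ 7440.30 km.

7440 km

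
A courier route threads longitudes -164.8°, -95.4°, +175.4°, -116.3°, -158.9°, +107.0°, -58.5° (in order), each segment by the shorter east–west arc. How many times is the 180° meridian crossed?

3

Leg 1: -164.8° → -95.4°, shortest Δλ = 69.4° (east) — does not cross 180°.
Leg 2: -95.4° → +175.4°, shortest Δλ = -89.2° (west) — crosses 180°.
Leg 3: +175.4° → -116.3°, shortest Δλ = 68.3° (east) — crosses 180°.
Leg 4: -116.3° → -158.9°, shortest Δλ = -42.6° (west) — does not cross 180°.
Leg 5: -158.9° → +107.0°, shortest Δλ = -94.1° (west) — crosses 180°.
Leg 6: +107.0° → -58.5°, shortest Δλ = -165.5° (west) — does not cross 180°.
Total crossings: 3.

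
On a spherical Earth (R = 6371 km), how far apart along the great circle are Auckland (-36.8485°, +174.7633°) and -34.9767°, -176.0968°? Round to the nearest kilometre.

Δλ = -176.0968 − 174.7633 = -350.8601°; wrapped into (−180°, 180°]: 9.1399°.
Δφ = -34.9767 − -36.8485 = 1.8718°.
a = sin²(Δφ/2) + cos φ₁ · cos φ₂ · sin²(Δλ/2) = 0.004429.
c = 2·atan2(√a, √(1−a)) = 0.13320 rad → d = 6371·c ≈ 848.65 km.

849 km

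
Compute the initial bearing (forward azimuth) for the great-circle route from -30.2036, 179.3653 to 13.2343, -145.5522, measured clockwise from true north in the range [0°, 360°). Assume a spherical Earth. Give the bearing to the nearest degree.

43°

Δλ = -145.5522 − 179.3653 = -324.9175°; wrapped into (−180°, 180°]: 35.0825°.
θ = atan2( sin Δλ · cos φ₂ , cos φ₁ · sin φ₂ − sin φ₁ · cos φ₂ · cos Δλ )
  = atan2(0.55949, 0.59860) = 43.066° → normalised to [0°, 360°): 43.066°.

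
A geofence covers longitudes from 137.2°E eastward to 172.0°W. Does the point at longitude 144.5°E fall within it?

Yes

Band width going east from +137.2° to -172.0°: ((-172.0 − 137.2) mod 360) = 50.8°.
Offset of +144.5° east of the west edge: ((144.5 − 137.2) mod 360) = 7.3°.
7.3° ≤ 50.8° ⇒ inside.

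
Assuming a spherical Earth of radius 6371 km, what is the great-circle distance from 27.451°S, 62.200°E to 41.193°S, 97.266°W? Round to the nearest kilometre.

12094 km

Δλ = -97.266 − 62.200 = -159.466°.
Δφ = -41.193 − -27.451 = -13.742°.
a = sin²(Δφ/2) + cos φ₁ · cos φ₂ · sin²(Δλ/2) = 0.660867.
c = 2·atan2(√a, √(1−a)) = 1.89836 rad → d = 6371·c ≈ 12094.43 km.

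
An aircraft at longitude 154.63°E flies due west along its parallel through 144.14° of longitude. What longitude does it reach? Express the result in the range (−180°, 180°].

10.49°E

Start at +154.63°; shift −144.14° → +10.49°.
+10.49° already lies in (−180°, 180°].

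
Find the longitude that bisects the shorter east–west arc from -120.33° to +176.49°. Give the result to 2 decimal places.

-151.92°

Signed shortest Δλ from -120.33° to +176.49° is -63.18°.
Midpoint longitude = -120.33° + (-63.18°)/2 = -120.33° − 31.59° = -151.92°.
(The naïve average (-120.33 + +176.49)/2 = 28.08° is on the wrong side of the globe.)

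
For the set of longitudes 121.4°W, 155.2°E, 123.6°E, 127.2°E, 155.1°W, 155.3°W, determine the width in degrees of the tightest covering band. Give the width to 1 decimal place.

Sort the longitudes: -155.3°, -155.1°, -121.4°, +123.6°, +127.2°, +155.2°.
Eastward gaps between consecutive values (wrapping around): 0.2°, 33.7°, 245.0°, 3.6°, 28.0°, 49.5°.
Largest gap = 245.0° ⇒ minimal covering band is its complement: 360° − 245.0° = 115.0°.
Band runs from +123.6° eastward to -121.4°, crossing the antimeridian.

115.0°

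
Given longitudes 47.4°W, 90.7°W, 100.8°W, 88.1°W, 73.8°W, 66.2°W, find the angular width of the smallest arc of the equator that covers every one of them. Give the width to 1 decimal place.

53.4°

Sort the longitudes: -100.8°, -90.7°, -88.1°, -73.8°, -66.2°, -47.4°.
Eastward gaps between consecutive values (wrapping around): 10.1°, 2.6°, 14.3°, 7.6°, 18.8°, 306.6°.
Largest gap = 306.6° ⇒ minimal covering band is its complement: 360° − 306.6° = 53.4°.
Band runs from -100.8° eastward to -47.4°.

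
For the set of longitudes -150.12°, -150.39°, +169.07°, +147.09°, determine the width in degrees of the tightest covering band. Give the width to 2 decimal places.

Sort the longitudes: -150.39°, -150.12°, +147.09°, +169.07°.
Eastward gaps between consecutive values (wrapping around): 0.27°, 297.21°, 21.98°, 40.54°.
Largest gap = 297.21° ⇒ minimal covering band is its complement: 360° − 297.21° = 62.79°.
Band runs from +147.09° eastward to -150.12°, crossing the antimeridian.

62.79°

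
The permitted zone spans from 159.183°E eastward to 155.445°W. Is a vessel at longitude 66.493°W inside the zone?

No

Band width going east from +159.183° to -155.445°: ((-155.445 − 159.183) mod 360) = 45.372°.
Offset of -66.493° east of the west edge: ((-66.493 − 159.183) mod 360) = 134.324°.
134.324° > 45.372° ⇒ outside.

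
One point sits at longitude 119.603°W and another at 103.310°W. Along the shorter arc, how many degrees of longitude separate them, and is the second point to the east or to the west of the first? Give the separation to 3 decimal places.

Raw difference: -103.310 − -119.603 = 16.293°.
Normalise into (−180°, 180°]: 16.293° stays 16.293°.
Positive ⇒ the second point lies to the east; separation 16.293°.

16.293° east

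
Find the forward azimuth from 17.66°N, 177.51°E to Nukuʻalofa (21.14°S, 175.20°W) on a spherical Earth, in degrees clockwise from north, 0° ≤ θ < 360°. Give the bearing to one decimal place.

169.3°

Δλ = -175.20 − 177.51 = -352.71°; wrapped into (−180°, 180°]: 7.29°.
θ = atan2( sin Δλ · cos φ₂ , cos φ₁ · sin φ₂ − sin φ₁ · cos φ₂ · cos Δλ )
  = atan2(0.11835, -0.62432) = 169.266° → normalised to [0°, 360°): 169.266°.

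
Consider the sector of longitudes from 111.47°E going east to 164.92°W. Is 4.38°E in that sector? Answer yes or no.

No

Band width going east from +111.47° to -164.92°: ((-164.92 − 111.47) mod 360) = 83.61°.
Offset of +4.38° east of the west edge: ((4.38 − 111.47) mod 360) = 252.91°.
252.91° > 83.61° ⇒ outside.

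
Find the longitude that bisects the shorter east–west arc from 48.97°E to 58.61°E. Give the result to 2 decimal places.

53.79°E

Signed shortest Δλ from +48.97° to +58.61° is +9.64°.
Midpoint longitude = +48.97° + (+9.64°)/2 = +48.97° + 4.82° = +53.79°.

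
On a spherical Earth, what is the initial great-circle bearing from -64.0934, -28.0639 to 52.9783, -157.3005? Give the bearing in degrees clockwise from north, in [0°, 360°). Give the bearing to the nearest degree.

271°

Δλ = -157.3005 − -28.0639 = -129.2366°.
θ = atan2( sin Δλ · cos φ₂ , cos φ₁ · sin φ₂ − sin φ₁ · cos φ₂ · cos Δλ )
  = atan2(-0.46636, 0.00625) = -89.232° → normalised to [0°, 360°): 270.768°.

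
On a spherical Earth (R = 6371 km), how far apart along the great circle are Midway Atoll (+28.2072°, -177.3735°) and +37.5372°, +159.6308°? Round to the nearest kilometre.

2376 km

Δλ = 159.6308 − -177.3735 = 337.0043°; wrapped into (−180°, 180°]: -22.9957°.
Δφ = 37.5372 − 28.2072 = 9.3300°.
a = sin²(Δφ/2) + cos φ₁ · cos φ₂ · sin²(Δλ/2) = 0.034379.
c = 2·atan2(√a, √(1−a)) = 0.37299 rad → d = 6371·c ≈ 2376.33 km.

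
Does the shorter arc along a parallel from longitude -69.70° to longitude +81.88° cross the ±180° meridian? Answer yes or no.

No

Signed shortest Δλ = ((81.88 − -69.70 + 180) mod 360) − 180 = 151.58°.
Going east by 151.58° from -69.70° reaches +81.88° without touching 180°.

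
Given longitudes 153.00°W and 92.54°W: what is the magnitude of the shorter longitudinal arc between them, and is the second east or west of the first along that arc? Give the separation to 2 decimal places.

Raw difference: -92.54 − -153.00 = 60.46°.
Normalise into (−180°, 180°]: 60.46° stays 60.46°.
Positive ⇒ the second point lies to the east; separation 60.46°.

60.46° east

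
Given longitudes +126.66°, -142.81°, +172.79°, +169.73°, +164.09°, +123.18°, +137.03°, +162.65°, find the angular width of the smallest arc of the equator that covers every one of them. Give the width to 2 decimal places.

Sort the longitudes: -142.81°, +123.18°, +126.66°, +137.03°, +162.65°, +164.09°, +169.73°, +172.79°.
Eastward gaps between consecutive values (wrapping around): 265.99°, 3.48°, 10.37°, 25.62°, 1.44°, 5.64°, 3.06°, 44.40°.
Largest gap = 265.99° ⇒ minimal covering band is its complement: 360° − 265.99° = 94.01°.
Band runs from +123.18° eastward to -142.81°, crossing the antimeridian.

94.01°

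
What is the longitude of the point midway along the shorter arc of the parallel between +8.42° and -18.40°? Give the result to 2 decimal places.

Signed shortest Δλ from +8.42° to -18.40° is -26.82°.
Midpoint longitude = +8.42° + (-26.82°)/2 = +8.42° − 13.41° = -4.99°.

-4.99°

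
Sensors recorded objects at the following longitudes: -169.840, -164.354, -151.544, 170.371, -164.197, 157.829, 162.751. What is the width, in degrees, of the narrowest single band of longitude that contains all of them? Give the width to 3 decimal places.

Sort the longitudes: -169.840°, -164.354°, -164.197°, -151.544°, +157.829°, +162.751°, +170.371°.
Eastward gaps between consecutive values (wrapping around): 5.486°, 0.157°, 12.653°, 309.373°, 4.922°, 7.620°, 19.789°.
Largest gap = 309.373° ⇒ minimal covering band is its complement: 360° − 309.373° = 50.627°.
Band runs from +157.829° eastward to -151.544°, crossing the antimeridian.

50.627°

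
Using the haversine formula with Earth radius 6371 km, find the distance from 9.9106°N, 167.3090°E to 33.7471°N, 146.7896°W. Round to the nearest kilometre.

Δλ = -146.7896 − 167.3090 = -314.0986°; wrapped into (−180°, 180°]: 45.9014°.
Δφ = 33.7471 − 9.9106 = 23.8365°.
a = sin²(Δφ/2) + cos φ₁ · cos φ₂ · sin²(Δλ/2) = 0.167193.
c = 2·atan2(√a, √(1−a)) = 0.84248 rad → d = 6371·c ≈ 5367.45 km.

5367 km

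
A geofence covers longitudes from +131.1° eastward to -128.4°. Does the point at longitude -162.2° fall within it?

Band width going east from +131.1° to -128.4°: ((-128.4 − 131.1) mod 360) = 100.5°.
Offset of -162.2° east of the west edge: ((-162.2 − 131.1) mod 360) = 66.7°.
66.7° ≤ 100.5° ⇒ inside.

Yes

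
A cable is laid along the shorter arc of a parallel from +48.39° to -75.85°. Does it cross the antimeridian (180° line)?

No

Signed shortest Δλ = ((-75.85 − 48.39 + 180) mod 360) − 180 = -124.24°.
Going west by 124.24° from +48.39° reaches -75.85° without touching 180°.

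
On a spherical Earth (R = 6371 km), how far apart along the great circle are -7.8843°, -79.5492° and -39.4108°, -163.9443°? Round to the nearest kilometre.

Δλ = -163.9443 − -79.5492 = -84.3951°.
Δφ = -39.4108 − -7.8843 = -31.5265°.
a = sin²(Δφ/2) + cos φ₁ · cos φ₂ · sin²(Δλ/2) = 0.419083.
c = 2·atan2(√a, √(1−a)) = 1.40825 rad → d = 6371·c ≈ 8971.94 km.

8972 km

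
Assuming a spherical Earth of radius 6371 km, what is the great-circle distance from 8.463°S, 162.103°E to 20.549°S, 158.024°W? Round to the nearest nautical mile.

2421 nmi

Δλ = -158.024 − 162.103 = -320.127°; wrapped into (−180°, 180°]: 39.873°.
Δφ = -20.549 − -8.463 = -12.086°.
a = sin²(Δφ/2) + cos φ₁ · cos φ₂ · sin²(Δλ/2) = 0.118766.
c = 2·atan2(√a, √(1−a)) = 0.70368 rad → d = 6371·c ≈ 4483.13 km ≈ 2420.69 nmi.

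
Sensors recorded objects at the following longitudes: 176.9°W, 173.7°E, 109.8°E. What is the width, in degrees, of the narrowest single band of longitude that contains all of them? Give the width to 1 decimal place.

Sort the longitudes: -176.9°, +109.8°, +173.7°.
Eastward gaps between consecutive values (wrapping around): 286.7°, 63.9°, 9.4°.
Largest gap = 286.7° ⇒ minimal covering band is its complement: 360° − 286.7° = 73.3°.
Band runs from +109.8° eastward to -176.9°, crossing the antimeridian.

73.3°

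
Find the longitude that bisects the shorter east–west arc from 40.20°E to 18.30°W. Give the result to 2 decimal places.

Signed shortest Δλ from +40.20° to -18.30° is -58.50°.
Midpoint longitude = +40.20° + (-58.50°)/2 = +40.20° − 29.25° = +10.95°.

10.95°E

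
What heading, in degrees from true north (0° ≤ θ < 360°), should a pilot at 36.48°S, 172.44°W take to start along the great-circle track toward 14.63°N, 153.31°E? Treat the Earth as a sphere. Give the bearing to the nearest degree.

321°

Δλ = 153.31 − -172.44 = 325.75°; wrapped into (−180°, 180°]: -34.25°.
θ = atan2( sin Δλ · cos φ₂ , cos φ₁ · sin φ₂ − sin φ₁ · cos φ₂ · cos Δλ )
  = atan2(-0.54456, 0.67860) = -38.746° → normalised to [0°, 360°): 321.254°.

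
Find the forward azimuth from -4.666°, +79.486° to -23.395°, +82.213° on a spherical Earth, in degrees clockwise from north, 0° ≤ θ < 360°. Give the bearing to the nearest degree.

Δλ = 82.213 − 79.486 = 2.727°.
θ = atan2( sin Δλ · cos φ₂ , cos φ₁ · sin φ₂ − sin φ₁ · cos φ₂ · cos Δλ )
  = atan2(0.04367, -0.32118) = 172.258° → normalised to [0°, 360°): 172.258°.

172°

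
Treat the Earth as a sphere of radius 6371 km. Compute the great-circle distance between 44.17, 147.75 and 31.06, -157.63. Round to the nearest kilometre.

Δλ = -157.63 − 147.75 = -305.38°; wrapped into (−180°, 180°]: 54.62°.
Δφ = 31.06 − 44.17 = -13.11°.
a = sin²(Δφ/2) + cos φ₁ · cos φ₂ · sin²(Δλ/2) = 0.142372.
c = 2·atan2(√a, √(1−a)) = 0.77381 rad → d = 6371·c ≈ 4929.92 km.

4930 km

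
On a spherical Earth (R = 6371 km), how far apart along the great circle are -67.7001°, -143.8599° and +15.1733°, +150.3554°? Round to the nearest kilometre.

Δλ = 150.3554 − -143.8599 = 294.2153°; wrapped into (−180°, 180°]: -65.7847°.
Δφ = 15.1733 − -67.7001 = 82.8734°.
a = sin²(Δφ/2) + cos φ₁ · cos φ₂ · sin²(Δλ/2) = 0.545975.
c = 2·atan2(√a, √(1−a)) = 1.66288 rad → d = 6371·c ≈ 10594.19 km.

10594 km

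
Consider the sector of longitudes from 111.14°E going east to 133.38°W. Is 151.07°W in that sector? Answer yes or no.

Yes

Band width going east from +111.14° to -133.38°: ((-133.38 − 111.14) mod 360) = 115.48°.
Offset of -151.07° east of the west edge: ((-151.07 − 111.14) mod 360) = 97.79°.
97.79° ≤ 115.48° ⇒ inside.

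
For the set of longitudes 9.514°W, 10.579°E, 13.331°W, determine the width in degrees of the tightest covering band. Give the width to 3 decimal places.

23.910°

Sort the longitudes: -13.331°, -9.514°, +10.579°.
Eastward gaps between consecutive values (wrapping around): 3.817°, 20.093°, 336.090°.
Largest gap = 336.090° ⇒ minimal covering band is its complement: 360° − 336.090° = 23.910°.
Band runs from -13.331° eastward to +10.579°.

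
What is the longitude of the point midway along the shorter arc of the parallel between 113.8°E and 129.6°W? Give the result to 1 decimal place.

172.1°E

Signed shortest Δλ from +113.8° to -129.6° is +116.6°.
Midpoint longitude = +113.8° + (+116.6°)/2 = +113.8° + 58.3° = +172.1°.
(The naïve average (+113.8 + -129.6)/2 = -7.9° is on the wrong side of the globe.)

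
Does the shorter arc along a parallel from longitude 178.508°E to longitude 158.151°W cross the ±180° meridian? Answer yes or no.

Yes

Naïve |-158.151 − 178.508| = 336.659° > 180°, so the shorter arc goes the other way round — across 180°.
Signed shortest Δλ = ((-158.151 − 178.508 + 180) mod 360) − 180 = 23.341°.
Going east by 23.341° from +178.508° passes through 180° before reaching -158.151°.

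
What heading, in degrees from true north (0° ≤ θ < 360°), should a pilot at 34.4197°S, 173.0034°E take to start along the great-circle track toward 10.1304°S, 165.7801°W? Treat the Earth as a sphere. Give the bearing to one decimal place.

43.6°

Δλ = -165.7801 − 173.0034 = -338.7835°; wrapped into (−180°, 180°]: 21.2165°.
θ = atan2( sin Δλ · cos φ₂ , cos φ₁ · sin φ₂ − sin φ₁ · cos φ₂ · cos Δλ )
  = atan2(0.35625, 0.37363) = 43.636° → normalised to [0°, 360°): 43.636°.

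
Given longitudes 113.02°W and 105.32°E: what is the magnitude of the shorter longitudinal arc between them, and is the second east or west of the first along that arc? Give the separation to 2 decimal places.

141.66° west

Raw difference: 105.32 − -113.02 = 218.34°.
Normalise into (−180°, 180°]: 218.34° − 360° = -141.66°.
Negative ⇒ the second point lies to the west; separation 141.66°.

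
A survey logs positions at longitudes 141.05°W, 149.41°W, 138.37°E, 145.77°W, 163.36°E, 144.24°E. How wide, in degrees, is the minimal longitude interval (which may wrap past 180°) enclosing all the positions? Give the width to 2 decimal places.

Sort the longitudes: -149.41°, -145.77°, -141.05°, +138.37°, +144.24°, +163.36°.
Eastward gaps between consecutive values (wrapping around): 3.64°, 4.72°, 279.42°, 5.87°, 19.12°, 47.23°.
Largest gap = 279.42° ⇒ minimal covering band is its complement: 360° − 279.42° = 80.58°.
Band runs from +138.37° eastward to -141.05°, crossing the antimeridian.

80.58°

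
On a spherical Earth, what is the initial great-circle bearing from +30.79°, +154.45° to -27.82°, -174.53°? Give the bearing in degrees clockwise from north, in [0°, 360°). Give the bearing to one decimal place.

150.0°

Δλ = -174.53 − 154.45 = -328.98°; wrapped into (−180°, 180°]: 31.02°.
θ = atan2( sin Δλ · cos φ₂ , cos φ₁ · sin φ₂ − sin φ₁ · cos φ₂ · cos Δλ )
  = atan2(0.45577, -0.78890) = 149.983° → normalised to [0°, 360°): 149.983°.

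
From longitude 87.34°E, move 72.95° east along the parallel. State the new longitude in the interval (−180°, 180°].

Start at +87.34°; shift +72.95° → +160.29°.
+160.29° already lies in (−180°, 180°].

160.29°E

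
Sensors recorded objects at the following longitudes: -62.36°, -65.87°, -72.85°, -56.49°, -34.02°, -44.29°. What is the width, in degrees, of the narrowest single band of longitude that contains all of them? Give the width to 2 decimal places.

Sort the longitudes: -72.85°, -65.87°, -62.36°, -56.49°, -44.29°, -34.02°.
Eastward gaps between consecutive values (wrapping around): 6.98°, 3.51°, 5.87°, 12.20°, 10.27°, 321.17°.
Largest gap = 321.17° ⇒ minimal covering band is its complement: 360° − 321.17° = 38.83°.
Band runs from -72.85° eastward to -34.02°.

38.83°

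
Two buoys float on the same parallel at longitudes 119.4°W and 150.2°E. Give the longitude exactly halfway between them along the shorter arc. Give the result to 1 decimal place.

Signed shortest Δλ from -119.4° to +150.2° is -90.4°.
Midpoint longitude = -119.4° + (-90.4°)/2 = -119.4° − 45.2° = -164.6°.
(The naïve average (-119.4 + +150.2)/2 = 15.4° is on the wrong side of the globe.)

164.6°W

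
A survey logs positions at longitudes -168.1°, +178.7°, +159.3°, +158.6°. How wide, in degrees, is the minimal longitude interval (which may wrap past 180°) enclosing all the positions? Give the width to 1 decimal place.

33.3°

Sort the longitudes: -168.1°, +158.6°, +159.3°, +178.7°.
Eastward gaps between consecutive values (wrapping around): 326.7°, 0.7°, 19.4°, 13.2°.
Largest gap = 326.7° ⇒ minimal covering band is its complement: 360° − 326.7° = 33.3°.
Band runs from +158.6° eastward to -168.1°, crossing the antimeridian.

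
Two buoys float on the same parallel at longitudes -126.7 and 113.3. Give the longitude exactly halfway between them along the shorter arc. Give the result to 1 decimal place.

+173.3°

Signed shortest Δλ from -126.7° to +113.3° is -120.0°.
Midpoint longitude = -126.7° + (-120.0°)/2 = -126.7° − 60.0° = -186.7°.
Normalise into (−180°, 180°]: +173.3°.
(The naïve average (-126.7 + +113.3)/2 = -6.7° is on the wrong side of the globe.)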